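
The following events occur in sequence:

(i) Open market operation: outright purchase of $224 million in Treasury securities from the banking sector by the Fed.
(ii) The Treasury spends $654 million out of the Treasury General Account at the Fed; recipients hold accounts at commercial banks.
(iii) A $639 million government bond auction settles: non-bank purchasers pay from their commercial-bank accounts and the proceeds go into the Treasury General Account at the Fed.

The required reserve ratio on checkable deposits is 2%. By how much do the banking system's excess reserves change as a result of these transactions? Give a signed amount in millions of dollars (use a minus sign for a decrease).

+$238.7 million

OMO purchase (from banks) $224 million: reserves +$224M, deposits 0.
Government spending $654 million: reserves +$654M, deposits +$654M.
Government account inflow $639 million: reserves −$639M, deposits −$639M.
Totals: Δreserves = +$239M, Δdeposits = +$15M.
Δrequired reserves = 2% × +$15M = +$0.3M.
Δexcess reserves = Δreserves − Δrequired = +$239M − (+$0.3M) = +$238.7 million.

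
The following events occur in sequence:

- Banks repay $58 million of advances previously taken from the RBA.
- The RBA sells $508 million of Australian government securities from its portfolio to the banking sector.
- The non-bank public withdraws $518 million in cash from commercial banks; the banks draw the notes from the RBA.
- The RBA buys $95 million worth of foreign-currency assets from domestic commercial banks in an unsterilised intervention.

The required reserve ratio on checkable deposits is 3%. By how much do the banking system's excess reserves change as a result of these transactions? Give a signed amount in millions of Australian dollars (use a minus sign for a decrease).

-$973.46 million

Discount-window repayment $58 million: reserves −$58M, deposits 0.
OMO sale (to banks) $508 million: reserves −$508M, deposits 0.
Currency withdrawal $518 million: reserves −$518M, deposits −$518M.
FX purchase $95 million: reserves +$95M, deposits 0.
Totals: Δreserves = −$989M, Δdeposits = −$518M.
Δrequired reserves = 3% × −$518M = −$15.54M.
Δexcess reserves = Δreserves − Δrequired = −$989M − (−$15.54M) = -$973.46 million.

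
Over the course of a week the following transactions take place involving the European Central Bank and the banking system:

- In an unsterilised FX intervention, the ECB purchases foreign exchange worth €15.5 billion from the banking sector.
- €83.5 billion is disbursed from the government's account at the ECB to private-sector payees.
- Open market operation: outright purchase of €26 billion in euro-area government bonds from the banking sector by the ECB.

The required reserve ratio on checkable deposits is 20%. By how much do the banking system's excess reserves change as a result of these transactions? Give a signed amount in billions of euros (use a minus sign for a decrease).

FX purchase €15.5 billion: reserves +€15.5B, deposits 0.
Government spending €83.5 billion: reserves +€83.5B, deposits +€83.5B.
OMO purchase (from banks) €26 billion: reserves +€26B, deposits 0.
Totals: Δreserves = +€125B, Δdeposits = +€83.5B.
Δrequired reserves = 20% × +€83.5B = +€16.7B.
Δexcess reserves = Δreserves − Δrequired = +€125B − (+€16.7B) = +€108.3 billion.

+€108.3 billion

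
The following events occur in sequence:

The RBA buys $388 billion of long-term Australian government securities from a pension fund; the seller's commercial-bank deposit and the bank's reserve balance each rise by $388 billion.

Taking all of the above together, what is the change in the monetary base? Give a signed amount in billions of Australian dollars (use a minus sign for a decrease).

+$388 billion

Asset purchase (from non-banks) $388 billion: RBA balance sheet expands → +$388B.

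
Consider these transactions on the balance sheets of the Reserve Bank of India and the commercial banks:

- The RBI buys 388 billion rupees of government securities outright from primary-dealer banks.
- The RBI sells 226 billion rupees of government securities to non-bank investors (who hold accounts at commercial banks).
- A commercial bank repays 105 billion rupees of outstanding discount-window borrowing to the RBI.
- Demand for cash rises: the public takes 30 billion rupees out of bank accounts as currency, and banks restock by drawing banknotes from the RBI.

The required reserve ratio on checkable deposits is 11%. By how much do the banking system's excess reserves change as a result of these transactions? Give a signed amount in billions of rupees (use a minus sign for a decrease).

OMO purchase (from banks) 388 billion rupees: reserves +388B, deposits 0.
Asset sale (to non-banks) 226 billion rupees: reserves −226B, deposits −226B.
Discount-window repayment 105 billion rupees: reserves −105B, deposits 0.
Currency withdrawal 30 billion rupees: reserves −30B, deposits −30B.
Totals: Δreserves = +27B, Δdeposits = −256B.
Δrequired reserves = 11% × −256B = −28.16B.
Δexcess reserves = Δreserves − Δrequired = +27B − (−28.16B) = +55.16 billion.

+55.16 billion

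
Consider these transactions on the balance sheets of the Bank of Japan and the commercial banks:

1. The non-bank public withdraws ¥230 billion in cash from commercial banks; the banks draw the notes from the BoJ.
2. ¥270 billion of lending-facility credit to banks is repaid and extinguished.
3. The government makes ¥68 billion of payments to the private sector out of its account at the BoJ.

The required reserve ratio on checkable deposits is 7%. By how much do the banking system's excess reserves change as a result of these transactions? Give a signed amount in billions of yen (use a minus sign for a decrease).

Currency withdrawal ¥230 billion: reserves −¥230B, deposits −¥230B.
Discount-window repayment ¥270 billion: reserves −¥270B, deposits 0.
Government spending ¥68 billion: reserves +¥68B, deposits +¥68B.
Totals: Δreserves = −¥432B, Δdeposits = −¥162B.
Δrequired reserves = 7% × −¥162B = −¥11.34B.
Δexcess reserves = Δreserves − Δrequired = −¥432B − (−¥11.34B) = -¥420.66 billion.

-¥420.66 billion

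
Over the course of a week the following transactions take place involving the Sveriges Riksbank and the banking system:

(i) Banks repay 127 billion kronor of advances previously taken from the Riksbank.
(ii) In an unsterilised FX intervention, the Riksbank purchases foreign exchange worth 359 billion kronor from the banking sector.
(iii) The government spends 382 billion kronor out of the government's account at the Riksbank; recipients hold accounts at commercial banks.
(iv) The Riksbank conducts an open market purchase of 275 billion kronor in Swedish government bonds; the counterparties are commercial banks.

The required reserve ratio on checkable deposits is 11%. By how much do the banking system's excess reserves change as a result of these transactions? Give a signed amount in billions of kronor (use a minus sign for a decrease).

Discount-window repayment 127 billion kronor: reserves −127B, deposits 0.
FX purchase 359 billion kronor: reserves +359B, deposits 0.
Government spending 382 billion kronor: reserves +382B, deposits +382B.
OMO purchase (from banks) 275 billion kronor: reserves +275B, deposits 0.
Totals: Δreserves = +889B, Δdeposits = +382B.
Δrequired reserves = 11% × +382B = +42.02B.
Δexcess reserves = Δreserves − Δrequired = +889B − (+42.02B) = +846.98 billion.

+846.98 billion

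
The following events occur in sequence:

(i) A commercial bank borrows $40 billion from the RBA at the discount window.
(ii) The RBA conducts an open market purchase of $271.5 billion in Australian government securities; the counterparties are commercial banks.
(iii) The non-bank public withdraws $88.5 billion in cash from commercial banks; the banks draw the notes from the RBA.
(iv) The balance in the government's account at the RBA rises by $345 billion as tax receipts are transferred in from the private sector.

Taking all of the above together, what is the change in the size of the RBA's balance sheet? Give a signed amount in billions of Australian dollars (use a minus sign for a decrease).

+$311.5 billion

RBA balance sheet:
  Assets:      Securities +$271.5B, Loans to banks +$40B
  Liabilities: Bank reserves −$122B, Currency in circulation +$88.5B, Government deposits +$345B
Change in total RBA assets = +$311.5 billion.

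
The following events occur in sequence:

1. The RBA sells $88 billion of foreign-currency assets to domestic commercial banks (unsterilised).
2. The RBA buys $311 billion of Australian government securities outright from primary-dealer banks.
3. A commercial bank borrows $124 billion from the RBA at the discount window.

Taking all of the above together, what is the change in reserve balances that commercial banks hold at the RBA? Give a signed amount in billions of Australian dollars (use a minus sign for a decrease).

RBA balance sheet:
  Assets:      Securities +$311B, Loans to banks +$124B, Foreign assets −$88B
  Liabilities: Bank reserves +$347B
So the change in reserve balances that commercial banks hold at the RBA is +$347 billion.

+$347 billion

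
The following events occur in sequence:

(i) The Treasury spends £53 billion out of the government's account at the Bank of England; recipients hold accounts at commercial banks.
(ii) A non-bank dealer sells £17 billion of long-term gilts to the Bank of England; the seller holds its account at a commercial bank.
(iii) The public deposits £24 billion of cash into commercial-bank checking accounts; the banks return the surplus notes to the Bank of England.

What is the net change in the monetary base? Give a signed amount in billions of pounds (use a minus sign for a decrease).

+£70 billion

Bank of England balance sheet:
  Assets:      Securities +£17B
  Liabilities: Bank reserves +£94B, Currency in circulation −£24B, Government deposits −£53B
Monetary base = currency + reserves: −£24B + (+£94B) = +£70 billion.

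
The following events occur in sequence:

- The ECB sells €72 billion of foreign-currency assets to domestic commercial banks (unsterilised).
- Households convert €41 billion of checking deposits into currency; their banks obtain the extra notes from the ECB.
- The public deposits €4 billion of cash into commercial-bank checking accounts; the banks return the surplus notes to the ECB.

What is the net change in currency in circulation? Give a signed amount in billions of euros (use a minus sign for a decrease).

FX sale €72 billion: no currency enters or leaves circulation → 0.
Currency withdrawal €41 billion: notes leave the central bank → +€41B.
Currency deposit €4 billion: notes return to the central bank → −€4B.
Net: 0 + 41 − 4 = +€37 billion.

+€37 billion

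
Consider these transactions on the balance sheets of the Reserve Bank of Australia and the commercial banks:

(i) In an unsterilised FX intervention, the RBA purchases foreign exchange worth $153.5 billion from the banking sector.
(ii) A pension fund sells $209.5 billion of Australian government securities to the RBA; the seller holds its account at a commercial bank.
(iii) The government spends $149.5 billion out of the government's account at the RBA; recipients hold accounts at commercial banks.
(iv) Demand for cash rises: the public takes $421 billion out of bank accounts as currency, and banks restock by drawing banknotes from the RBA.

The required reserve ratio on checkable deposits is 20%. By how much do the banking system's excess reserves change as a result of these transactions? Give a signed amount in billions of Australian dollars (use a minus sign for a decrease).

FX purchase $153.5 billion: reserves +$153.5B, deposits 0.
Asset purchase (from non-banks) $209.5 billion: reserves +$209.5B, deposits +$209.5B.
Government spending $149.5 billion: reserves +$149.5B, deposits +$149.5B.
Currency withdrawal $421 billion: reserves −$421B, deposits −$421B.
Totals: Δreserves = +$91.5B, Δdeposits = −$62B.
Δrequired reserves = 20% × −$62B = −$12.4B.
Δexcess reserves = Δreserves − Δrequired = +$91.5B − (−$12.4B) = +$103.9 billion.

+$103.9 billion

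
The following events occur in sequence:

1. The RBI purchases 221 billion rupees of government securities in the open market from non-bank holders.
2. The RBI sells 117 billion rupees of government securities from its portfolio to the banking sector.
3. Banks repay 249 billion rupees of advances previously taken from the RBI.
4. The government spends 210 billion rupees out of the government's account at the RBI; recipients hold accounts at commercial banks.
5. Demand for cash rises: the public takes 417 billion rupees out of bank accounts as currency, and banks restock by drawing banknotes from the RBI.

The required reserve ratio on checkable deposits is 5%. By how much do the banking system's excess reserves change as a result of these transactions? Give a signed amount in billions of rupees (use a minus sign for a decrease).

Asset purchase (from non-banks) 221 billion rupees: reserves +221B, deposits +221B.
OMO sale (to banks) 117 billion rupees: reserves −117B, deposits 0.
Discount-window repayment 249 billion rupees: reserves −249B, deposits 0.
Government spending 210 billion rupees: reserves +210B, deposits +210B.
Currency withdrawal 417 billion rupees: reserves −417B, deposits −417B.
Totals: Δreserves = −352B, Δdeposits = +14B.
Δrequired reserves = 5% × +14B = +0.7B.
Δexcess reserves = Δreserves − Δrequired = −352B − (+0.7B) = -352.7 billion.

-352.7 billion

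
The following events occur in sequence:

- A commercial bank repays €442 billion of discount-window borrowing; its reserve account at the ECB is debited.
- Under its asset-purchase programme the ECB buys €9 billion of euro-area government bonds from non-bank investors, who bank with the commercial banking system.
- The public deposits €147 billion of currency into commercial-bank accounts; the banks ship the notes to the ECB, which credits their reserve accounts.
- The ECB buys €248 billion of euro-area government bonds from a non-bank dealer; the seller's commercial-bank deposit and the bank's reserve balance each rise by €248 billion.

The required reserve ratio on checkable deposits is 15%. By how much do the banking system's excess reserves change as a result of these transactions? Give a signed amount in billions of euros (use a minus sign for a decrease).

Discount-window repayment €442 billion: reserves −€442B, deposits 0.
Asset purchase (from non-banks) €9 billion: reserves +€9B, deposits +€9B.
Currency deposit €147 billion: reserves +€147B, deposits +€147B.
Asset purchase (from non-banks) €248 billion: reserves +€248B, deposits +€248B.
Totals: Δreserves = −€38B, Δdeposits = +€404B.
Δrequired reserves = 15% × +€404B = +€60.6B.
Δexcess reserves = Δreserves − Δrequired = −€38B − (+€60.6B) = -€98.6 billion.

-€98.6 billion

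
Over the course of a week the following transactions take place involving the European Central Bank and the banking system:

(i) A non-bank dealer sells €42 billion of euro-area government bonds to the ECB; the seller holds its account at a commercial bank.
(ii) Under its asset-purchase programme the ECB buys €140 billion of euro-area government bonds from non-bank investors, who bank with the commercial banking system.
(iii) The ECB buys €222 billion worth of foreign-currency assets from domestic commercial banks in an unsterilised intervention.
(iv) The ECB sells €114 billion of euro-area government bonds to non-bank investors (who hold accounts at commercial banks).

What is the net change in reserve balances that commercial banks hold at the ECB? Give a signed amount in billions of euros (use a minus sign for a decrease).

Asset purchase (from non-banks) €42 billion: the ECB pays by crediting reserve accounts → +€42B.
Asset purchase (from non-banks) €140 billion: the ECB pays by crediting reserve accounts → +€140B.
FX purchase €222 billion: the ECB pays by crediting reserve accounts → +€222B.
Asset sale (to non-banks) €114 billion: the non-bank buyers' banks settle from reserves → −€114B.
Net: 42 + 140 + 222 − 114 = +€290 billion.

+€290 billion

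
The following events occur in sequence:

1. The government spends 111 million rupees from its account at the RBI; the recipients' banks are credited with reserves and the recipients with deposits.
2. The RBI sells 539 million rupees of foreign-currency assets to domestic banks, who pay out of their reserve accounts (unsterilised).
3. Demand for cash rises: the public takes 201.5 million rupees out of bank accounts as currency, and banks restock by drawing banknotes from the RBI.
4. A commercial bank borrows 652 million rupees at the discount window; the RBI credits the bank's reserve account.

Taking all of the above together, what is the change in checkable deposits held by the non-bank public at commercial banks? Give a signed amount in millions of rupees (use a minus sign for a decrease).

RBI balance sheet:
  Assets:      Loans to banks +652M, Foreign assets −539M
  Liabilities: Bank reserves +22.5M, Currency in circulation +201.5M, Government deposits −111M
Commercial banking system:
  Assets:      Reserves at CB +22.5M, Foreign assets +539M
  Liabilities: Checkable deposits −90.5M, Borrowings from CB +652M
So the change in checkable deposits held by the non-bank public at commercial banks is -90.5 million.

-90.5 million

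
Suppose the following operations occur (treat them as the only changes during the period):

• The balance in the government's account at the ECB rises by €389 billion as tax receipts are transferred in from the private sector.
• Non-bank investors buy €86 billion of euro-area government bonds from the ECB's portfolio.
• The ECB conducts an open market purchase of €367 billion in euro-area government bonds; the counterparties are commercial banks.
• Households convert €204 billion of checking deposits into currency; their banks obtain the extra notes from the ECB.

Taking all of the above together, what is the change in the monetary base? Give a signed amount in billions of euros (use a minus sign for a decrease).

ECB balance sheet:
  Assets:      Securities +€281B
  Liabilities: Bank reserves −€312B, Currency in circulation +€204B, Government deposits +€389B
Commercial banking system:
  Assets:      Reserves at CB −€312B, Securities −€367B
  Liabilities: Checkable deposits −€679B
Monetary base = currency + reserves: +€204B + (−€312B) = -€108 billion.

-€108 billion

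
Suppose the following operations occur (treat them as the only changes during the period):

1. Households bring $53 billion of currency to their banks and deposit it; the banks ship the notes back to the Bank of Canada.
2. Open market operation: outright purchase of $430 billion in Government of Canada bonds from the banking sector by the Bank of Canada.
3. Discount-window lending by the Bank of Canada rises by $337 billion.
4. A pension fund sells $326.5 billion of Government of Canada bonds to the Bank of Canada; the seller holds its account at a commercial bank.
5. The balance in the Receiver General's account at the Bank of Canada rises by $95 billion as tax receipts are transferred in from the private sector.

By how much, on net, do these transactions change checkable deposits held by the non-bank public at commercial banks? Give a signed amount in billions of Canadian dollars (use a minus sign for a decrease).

+$284.5 billion

Bank of Canada balance sheet:
  Assets:      Securities +$756.5B, Loans to banks +$337B
  Liabilities: Bank reserves +$1051.5B, Currency in circulation −$53B, Government deposits +$95B
Commercial banking system:
  Assets:      Reserves at CB +$1051.5B, Securities −$430B
  Liabilities: Checkable deposits +$284.5B, Borrowings from CB +$337B
So the change in checkable deposits held by the non-bank public at commercial banks is +$284.5 billion.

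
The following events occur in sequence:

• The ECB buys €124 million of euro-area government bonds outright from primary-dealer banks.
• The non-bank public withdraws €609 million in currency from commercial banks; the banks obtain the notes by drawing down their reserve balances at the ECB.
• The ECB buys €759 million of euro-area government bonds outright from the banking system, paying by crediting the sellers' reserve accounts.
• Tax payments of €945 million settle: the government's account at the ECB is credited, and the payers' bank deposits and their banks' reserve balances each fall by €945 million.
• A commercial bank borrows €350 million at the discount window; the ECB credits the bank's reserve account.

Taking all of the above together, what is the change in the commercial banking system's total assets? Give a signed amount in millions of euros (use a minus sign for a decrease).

ECB balance sheet:
  Assets:      Securities +€883M, Loans to banks +€350M
  Liabilities: Bank reserves −€321M, Currency in circulation +€609M, Government deposits +€945M
Commercial banking system:
  Assets:      Reserves at CB −€321M, Securities −€883M
  Liabilities: Checkable deposits −€1554M, Borrowings from CB +€350M
Change in total bank assets = -€1204 million.

-€1204 million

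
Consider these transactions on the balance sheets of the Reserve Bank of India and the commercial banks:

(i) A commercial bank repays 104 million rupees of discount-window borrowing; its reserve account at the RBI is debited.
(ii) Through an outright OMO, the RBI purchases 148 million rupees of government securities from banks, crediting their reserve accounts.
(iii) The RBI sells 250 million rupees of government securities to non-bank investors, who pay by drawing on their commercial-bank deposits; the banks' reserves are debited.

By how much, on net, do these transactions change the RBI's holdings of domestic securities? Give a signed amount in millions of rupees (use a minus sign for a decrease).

-102 million

Discount-window repayment 104 million rupees: the RBI's securities portfolio is untouched → 0.
OMO purchase (from banks) 148 million rupees: securities added to the RBI's portfolio → +148M.
Asset sale (to non-banks) 250 million rupees: securities removed from the RBI's portfolio → −250M.
Net: 0 + 148 − 250 = -102 million.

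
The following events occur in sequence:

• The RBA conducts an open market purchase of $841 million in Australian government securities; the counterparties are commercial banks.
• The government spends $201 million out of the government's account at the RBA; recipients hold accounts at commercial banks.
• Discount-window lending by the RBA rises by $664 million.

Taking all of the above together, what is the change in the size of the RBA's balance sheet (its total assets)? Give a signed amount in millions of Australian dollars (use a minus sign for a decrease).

+$1505 million

OMO purchase (from banks) $841 million: an RBA asset is acquired → +$841M.
Government spending $201 million: only the composition of liabilities changes → 0.
Discount-window loan $664 million: an RBA asset is acquired → +$664M.
Net: 841 + 0 + 664 = +$1505 million.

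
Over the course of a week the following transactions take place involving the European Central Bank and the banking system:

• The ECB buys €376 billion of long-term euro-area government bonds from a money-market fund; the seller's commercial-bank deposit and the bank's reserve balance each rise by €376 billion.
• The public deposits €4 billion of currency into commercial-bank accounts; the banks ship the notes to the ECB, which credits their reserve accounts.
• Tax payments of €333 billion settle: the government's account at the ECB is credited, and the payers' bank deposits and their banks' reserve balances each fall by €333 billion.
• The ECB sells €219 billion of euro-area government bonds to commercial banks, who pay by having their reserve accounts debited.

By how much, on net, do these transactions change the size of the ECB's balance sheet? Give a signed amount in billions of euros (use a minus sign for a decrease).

Asset purchase (from non-banks) €376 billion: an ECB asset is acquired → +€376B.
Currency deposit €4 billion: only the composition of liabilities changes → 0.
Government account inflow €333 billion: only the composition of liabilities changes → 0.
OMO sale (to banks) €219 billion: an ECB asset is shed → −€219B.
Net: 376 + 0 + 0 − 219 = +€157 billion.

+€157 billion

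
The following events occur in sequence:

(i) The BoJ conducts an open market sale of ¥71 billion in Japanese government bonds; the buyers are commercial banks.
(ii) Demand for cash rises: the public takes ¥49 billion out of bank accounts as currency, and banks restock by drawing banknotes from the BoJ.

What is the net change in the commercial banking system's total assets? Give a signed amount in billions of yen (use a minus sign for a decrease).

-¥49 billion

OMO sale (to banks) ¥71 billion: just an asset swap on bank balance sheets → 0.
Currency withdrawal ¥49 billion: bank balance sheets shrink → −¥49B.
Net: 0 − 49 = -¥49 billion.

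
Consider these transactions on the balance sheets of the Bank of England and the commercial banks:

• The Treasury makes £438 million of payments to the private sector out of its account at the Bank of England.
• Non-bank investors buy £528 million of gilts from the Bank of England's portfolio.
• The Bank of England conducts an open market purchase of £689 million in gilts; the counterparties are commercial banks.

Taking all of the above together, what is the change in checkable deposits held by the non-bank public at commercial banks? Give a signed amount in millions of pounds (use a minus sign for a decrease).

-£90 million

Bank of England balance sheet:
  Assets:      Securities +£161M
  Liabilities: Bank reserves +£599M, Government deposits −£438M
Commercial banking system:
  Assets:      Reserves at CB +£599M, Securities −£689M
  Liabilities: Checkable deposits −£90M
So the change in checkable deposits held by the non-bank public at commercial banks is -£90 million.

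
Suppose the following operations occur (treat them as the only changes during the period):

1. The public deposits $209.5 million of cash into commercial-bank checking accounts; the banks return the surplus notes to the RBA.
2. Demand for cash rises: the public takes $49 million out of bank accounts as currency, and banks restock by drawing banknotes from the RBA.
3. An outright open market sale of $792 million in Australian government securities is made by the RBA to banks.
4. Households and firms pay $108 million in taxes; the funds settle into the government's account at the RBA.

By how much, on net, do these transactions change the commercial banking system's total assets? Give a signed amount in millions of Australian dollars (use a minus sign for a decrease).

+$52.5 million

Currency deposit $209.5 million: bank balance sheets expand → +$209.5M.
Currency withdrawal $49 million: bank balance sheets shrink → −$49M.
OMO sale (to banks) $792 million: just an asset swap on bank balance sheets → 0.
Government account inflow $108 million: bank balance sheets shrink → −$108M.
Net: 209.5 − 49 + 0 − 108 = +$52.5 million.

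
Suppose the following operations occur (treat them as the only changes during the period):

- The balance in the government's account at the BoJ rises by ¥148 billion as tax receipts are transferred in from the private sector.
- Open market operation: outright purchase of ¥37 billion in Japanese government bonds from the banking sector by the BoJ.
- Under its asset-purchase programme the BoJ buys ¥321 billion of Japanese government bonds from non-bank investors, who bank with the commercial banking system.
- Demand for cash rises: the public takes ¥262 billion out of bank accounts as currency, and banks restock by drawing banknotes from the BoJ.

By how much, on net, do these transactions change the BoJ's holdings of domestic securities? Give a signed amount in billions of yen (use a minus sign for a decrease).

BoJ balance sheet:
  Assets:      Securities +¥358B
  Liabilities: Bank reserves −¥52B, Currency in circulation +¥262B, Government deposits +¥148B
Commercial banking system:
  Assets:      Reserves at CB −¥52B, Securities −¥37B
  Liabilities: Checkable deposits −¥89B
So the change in the BoJ's holdings of domestic securities is +¥358 billion.

+¥358 billion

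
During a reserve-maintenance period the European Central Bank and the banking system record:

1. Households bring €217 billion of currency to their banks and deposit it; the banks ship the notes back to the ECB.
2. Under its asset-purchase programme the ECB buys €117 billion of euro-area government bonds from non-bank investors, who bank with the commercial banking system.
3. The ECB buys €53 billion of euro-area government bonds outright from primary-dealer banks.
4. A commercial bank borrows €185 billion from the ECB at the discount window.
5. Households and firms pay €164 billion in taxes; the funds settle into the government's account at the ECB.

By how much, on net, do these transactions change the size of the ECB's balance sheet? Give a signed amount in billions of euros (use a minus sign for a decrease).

+€355 billion

Currency deposit €217 billion: only the composition of liabilities changes → 0.
Asset purchase (from non-banks) €117 billion: an ECB asset is acquired → +€117B.
OMO purchase (from banks) €53 billion: an ECB asset is acquired → +€53B.
Discount-window loan €185 billion: an ECB asset is acquired → +€185B.
Government account inflow €164 billion: only the composition of liabilities changes → 0.
Net: 0 + 117 + 53 + 185 + 0 = +€355 billion.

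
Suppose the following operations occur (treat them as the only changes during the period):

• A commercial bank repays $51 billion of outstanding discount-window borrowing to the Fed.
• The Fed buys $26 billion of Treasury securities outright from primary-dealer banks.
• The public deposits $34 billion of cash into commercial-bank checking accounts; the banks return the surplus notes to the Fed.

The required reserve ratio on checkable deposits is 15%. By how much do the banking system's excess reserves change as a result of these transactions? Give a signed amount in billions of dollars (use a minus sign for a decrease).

Discount-window repayment $51 billion: reserves −$51B, deposits 0.
OMO purchase (from banks) $26 billion: reserves +$26B, deposits 0.
Currency deposit $34 billion: reserves +$34B, deposits +$34B.
Totals: Δreserves = +$9B, Δdeposits = +$34B.
Δrequired reserves = 15% × +$34B = +$5.1B.
Δexcess reserves = Δreserves − Δrequired = +$9B − (+$5.1B) = +$3.9 billion.

+$3.9 billion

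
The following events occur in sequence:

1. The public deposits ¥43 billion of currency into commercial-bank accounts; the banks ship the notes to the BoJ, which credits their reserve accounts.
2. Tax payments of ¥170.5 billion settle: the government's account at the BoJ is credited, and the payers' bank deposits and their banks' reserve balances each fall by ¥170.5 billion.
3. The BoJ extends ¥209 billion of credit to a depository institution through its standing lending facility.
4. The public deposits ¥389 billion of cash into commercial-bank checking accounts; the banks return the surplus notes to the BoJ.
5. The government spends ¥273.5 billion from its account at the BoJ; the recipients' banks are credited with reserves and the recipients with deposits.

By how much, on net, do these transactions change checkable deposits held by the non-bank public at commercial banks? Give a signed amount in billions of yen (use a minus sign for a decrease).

Currency deposit ¥43 billion: non-bank counterparties' bank balances rise → +¥43B.
Government account inflow ¥170.5 billion: non-bank counterparties' bank balances fall → −¥170.5B.
Discount-window loan ¥209 billion: the counterparty is a bank, so public deposits are unchanged → 0.
Currency deposit ¥389 billion: non-bank counterparties' bank balances rise → +¥389B.
Government spending ¥273.5 billion: non-bank counterparties' bank balances rise → +¥273.5B.
Net: 43 − 170.5 + 0 + 389 + 273.5 = +¥535 billion.

+¥535 billion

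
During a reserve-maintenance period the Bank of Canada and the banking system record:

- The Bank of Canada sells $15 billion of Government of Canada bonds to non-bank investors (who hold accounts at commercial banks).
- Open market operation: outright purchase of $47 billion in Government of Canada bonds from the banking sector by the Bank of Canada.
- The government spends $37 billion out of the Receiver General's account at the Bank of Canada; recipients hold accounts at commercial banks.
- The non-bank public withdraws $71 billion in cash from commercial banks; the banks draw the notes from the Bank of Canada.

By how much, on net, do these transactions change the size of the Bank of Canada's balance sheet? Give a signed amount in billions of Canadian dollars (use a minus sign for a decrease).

+$32 billion

Bank of Canada balance sheet:
  Assets:      Securities +$32B
  Liabilities: Bank reserves −$2B, Currency in circulation +$71B, Government deposits −$37B
Change in total Bank of Canada assets = +$32 billion.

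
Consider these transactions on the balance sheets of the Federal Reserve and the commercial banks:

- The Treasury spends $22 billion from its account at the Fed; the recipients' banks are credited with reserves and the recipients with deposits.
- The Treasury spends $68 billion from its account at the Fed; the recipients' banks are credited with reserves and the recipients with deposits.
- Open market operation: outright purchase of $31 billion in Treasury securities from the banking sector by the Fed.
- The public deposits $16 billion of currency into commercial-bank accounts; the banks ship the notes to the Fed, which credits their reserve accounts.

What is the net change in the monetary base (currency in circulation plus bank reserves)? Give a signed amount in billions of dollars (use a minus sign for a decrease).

Government spending $22 billion: a non-base liability converts back to reserves → +$22B.
Government spending $68 billion: a non-base liability converts back to reserves → +$68B.
OMO purchase (from banks) $31 billion: Fed balance sheet expands → +$31B.
Currency deposit $16 billion: just a shift between currency and reserves — both are base money → 0.
Net: 22 + 68 + 31 + 0 = +$121 billion.

+$121 billion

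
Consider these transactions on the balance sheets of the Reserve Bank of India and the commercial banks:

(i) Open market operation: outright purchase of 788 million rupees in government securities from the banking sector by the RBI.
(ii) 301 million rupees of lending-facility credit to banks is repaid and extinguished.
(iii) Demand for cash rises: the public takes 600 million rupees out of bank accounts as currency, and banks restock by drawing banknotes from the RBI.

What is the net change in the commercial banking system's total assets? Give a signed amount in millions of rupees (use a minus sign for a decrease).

-901 million

OMO purchase (from banks) 788 million rupees: just an asset swap on bank balance sheets → 0.
Discount-window repayment 301 million rupees: bank balance sheets shrink → −301M.
Currency withdrawal 600 million rupees: bank balance sheets shrink → −600M.
Net: 0 − 301 − 600 = -901 million.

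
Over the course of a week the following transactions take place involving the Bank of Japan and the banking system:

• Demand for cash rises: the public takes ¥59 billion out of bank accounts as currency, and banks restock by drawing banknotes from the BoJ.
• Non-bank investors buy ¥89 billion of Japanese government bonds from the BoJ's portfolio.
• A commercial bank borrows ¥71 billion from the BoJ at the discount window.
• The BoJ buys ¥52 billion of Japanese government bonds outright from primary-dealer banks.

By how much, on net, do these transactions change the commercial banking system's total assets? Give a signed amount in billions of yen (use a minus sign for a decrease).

Currency withdrawal ¥59 billion: bank balance sheets shrink → −¥59B.
Asset sale (to non-banks) ¥89 billion: bank balance sheets shrink → −¥89B.
Discount-window loan ¥71 billion: bank balance sheets expand → +¥71B.
OMO purchase (from banks) ¥52 billion: just an asset swap on bank balance sheets → 0.
Net: −59 − 89 + 71 + 0 = -¥77 billion.

-¥77 billion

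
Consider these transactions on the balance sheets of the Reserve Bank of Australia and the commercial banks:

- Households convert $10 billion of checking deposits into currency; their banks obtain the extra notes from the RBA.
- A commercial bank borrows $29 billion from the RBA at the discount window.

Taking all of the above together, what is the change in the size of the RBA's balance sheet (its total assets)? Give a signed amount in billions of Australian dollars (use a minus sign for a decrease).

Currency withdrawal $10 billion: only the composition of liabilities changes → 0.
Discount-window loan $29 billion: an RBA asset is acquired → +$29B.
Net: 0 + 29 = +$29 billion.

+$29 billion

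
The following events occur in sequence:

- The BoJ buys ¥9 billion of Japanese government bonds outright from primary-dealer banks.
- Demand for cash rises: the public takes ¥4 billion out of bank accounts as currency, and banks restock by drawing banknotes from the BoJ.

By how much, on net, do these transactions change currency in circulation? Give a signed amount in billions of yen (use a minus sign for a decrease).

+¥4 billion

OMO purchase (from banks) ¥9 billion: no currency enters or leaves circulation → 0.
Currency withdrawal ¥4 billion: notes leave the central bank → +¥4B.
Net: 0 + 4 = +¥4 billion.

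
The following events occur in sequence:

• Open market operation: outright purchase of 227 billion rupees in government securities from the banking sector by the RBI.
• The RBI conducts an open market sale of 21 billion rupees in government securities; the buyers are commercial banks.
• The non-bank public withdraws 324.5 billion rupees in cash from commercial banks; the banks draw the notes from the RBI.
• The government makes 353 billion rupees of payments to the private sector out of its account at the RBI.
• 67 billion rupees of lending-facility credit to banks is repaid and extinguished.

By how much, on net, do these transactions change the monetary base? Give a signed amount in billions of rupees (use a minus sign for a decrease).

OMO purchase (from banks) 227 billion rupees: RBI balance sheet expands → +227B.
OMO sale (to banks) 21 billion rupees: RBI balance sheet contracts → −21B.
Currency withdrawal 324.5 billion rupees: just a shift between currency and reserves — both are base money → 0.
Government spending 353 billion rupees: a non-base liability converts back to reserves → +353B.
Discount-window repayment 67 billion rupees: RBI balance sheet contracts → −67B.
Net: 227 − 21 + 0 + 353 − 67 = +492 billion.

+492 billion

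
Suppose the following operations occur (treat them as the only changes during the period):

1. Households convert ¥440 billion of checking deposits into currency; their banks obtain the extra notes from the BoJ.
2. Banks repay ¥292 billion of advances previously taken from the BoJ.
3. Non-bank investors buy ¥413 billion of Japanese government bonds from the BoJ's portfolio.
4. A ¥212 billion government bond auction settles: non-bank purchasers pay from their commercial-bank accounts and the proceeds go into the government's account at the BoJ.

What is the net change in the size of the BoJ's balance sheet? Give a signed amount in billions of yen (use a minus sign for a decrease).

-¥705 billion

Currency withdrawal ¥440 billion: only the composition of liabilities changes → 0.
Discount-window repayment ¥292 billion: a BoJ asset is shed → −¥292B.
Asset sale (to non-banks) ¥413 billion: a BoJ asset is shed → −¥413B.
Government account inflow ¥212 billion: only the composition of liabilities changes → 0.
Net: 0 − 292 − 413 + 0 = -¥705 billion.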